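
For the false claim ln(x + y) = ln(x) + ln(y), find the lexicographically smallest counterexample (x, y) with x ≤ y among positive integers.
(x, y) = (1, 1)

Substituting (1, 1) into the claim:
LHS = ln(1 + 1) = ln(2) ≈ 0.6931
RHS = ln(1) + ln(1) = 0

Since LHS ≠ RHS, this pair disproves the claim, and no lexicographically smaller pair (x ≤ y, positive integers) does.

For instance (1, 4) is also a counterexample (LHS = ln(5) ≈ 1.609, RHS = ln(4) ≈ 1.386), but it's lexicographically larger.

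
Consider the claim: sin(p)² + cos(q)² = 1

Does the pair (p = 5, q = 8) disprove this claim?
Yes

Substituting p = 5, q = 8:
LHS = sin(5)² + cos(8)² ≈ 0.9407
RHS = 1

Since LHS ≠ RHS, this pair disproves the claim.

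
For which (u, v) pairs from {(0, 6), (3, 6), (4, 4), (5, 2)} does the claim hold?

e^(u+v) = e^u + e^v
Testing each pair:
(0, 6): LHS = e^6 ≈ 403.4, RHS = 1 + e^6 ≈ 404.4 → fails
(3, 6): LHS = e^9 ≈ 8103, RHS = e^3 + e^6 ≈ 423.5 → fails
(4, 4): LHS = e^8 ≈ 2981, RHS = 2·e^4 ≈ 109.2 → fails
(5, 2): LHS = e^7 ≈ 1097, RHS = e^2 + e^5 ≈ 155.8 → fails

No pair satisfies the claim.

Answer: None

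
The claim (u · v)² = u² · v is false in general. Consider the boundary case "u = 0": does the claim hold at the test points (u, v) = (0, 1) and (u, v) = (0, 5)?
At (0, 1): LHS = 0, RHS = 0 → equal
At (0, 5): LHS = 0, RHS = 0 → equal

So the claim does hold at both of these boundary points, even though it is not an identity.

Answer: Yes, holds at both test points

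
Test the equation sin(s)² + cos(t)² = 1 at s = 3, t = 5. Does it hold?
Substituting s = 3, t = 5:

LHS = sin(3)² + cos(5)² ≈ 0.1004
RHS = 1

LHS ≠ RHS, so the equation does not hold at this point.

Answer: Fails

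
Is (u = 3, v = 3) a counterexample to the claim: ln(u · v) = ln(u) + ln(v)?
Substituting u = 3, v = 3:
LHS = ln(3 · 3) = ln(9) ≈ 2.197
RHS = ln(3) + ln(3) = 2·ln(3) ≈ 2.197

The sides agree, so this pair does not disprove the claim.

Answer: No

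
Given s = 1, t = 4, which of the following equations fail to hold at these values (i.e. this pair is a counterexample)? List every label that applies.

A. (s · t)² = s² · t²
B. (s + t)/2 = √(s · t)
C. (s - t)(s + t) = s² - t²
B

Evaluating each claim at the given values:
A. LHS = 16, RHS = 16 → holds here (LHS = RHS)
B. LHS = 5/2, RHS = 2 → fails here (LHS ≠ RHS)
C. LHS = -15, RHS = -15 → holds here (LHS = RHS)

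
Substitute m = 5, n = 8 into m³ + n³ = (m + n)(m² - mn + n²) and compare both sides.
LHS = 5³ + 8³ = 637
RHS = (5 + 8)(5² - 5·8 + 8²) = 637

LHS = RHS: the two sides agree.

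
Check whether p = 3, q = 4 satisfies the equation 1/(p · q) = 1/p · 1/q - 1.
Fails

Substituting p = 3, q = 4:

LHS = 1/(3 · 4) = 1/12
RHS = 1/3 · 1/4 - 1 = -11/12

LHS ≠ RHS, so the equation does not hold at this point.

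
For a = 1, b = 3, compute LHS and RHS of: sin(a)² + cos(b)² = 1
LHS = sin(1)² + cos(3)² ≈ 1.688
RHS = 1

LHS ≠ RHS (they differ by about 0.6882), so the equation does not hold here.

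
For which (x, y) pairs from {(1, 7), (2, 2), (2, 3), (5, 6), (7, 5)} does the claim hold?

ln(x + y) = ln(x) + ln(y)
Testing each pair:
(1, 7): LHS = ln(8) ≈ 2.079, RHS = ln(7) ≈ 1.946 → fails
(2, 2): LHS = ln(4) ≈ 1.386, RHS = 2·ln(2) ≈ 1.386 → holds
(2, 3): LHS = ln(5) ≈ 1.609, RHS = ln(2) + ln(3) ≈ 1.792 → fails
(5, 6): LHS = ln(11) ≈ 2.398, RHS = ln(5) + ln(6) ≈ 3.401 → fails
(7, 5): LHS = ln(12) ≈ 2.485, RHS = ln(5) + ln(7) ≈ 3.555 → fails

1 of 5 pairs satisfies the claim.

Answer: (2, 2)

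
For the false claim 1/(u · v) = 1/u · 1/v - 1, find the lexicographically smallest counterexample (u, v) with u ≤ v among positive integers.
Substituting (1, 1) into the claim:
LHS = 1/(1 · 1) = 1
RHS = 1/1 · 1/1 - 1 = 0

Since LHS ≠ RHS, this pair disproves the claim, and no lexicographically smaller pair (u ≤ v, positive integers) does.

For instance (3, 4) is also a counterexample (LHS = 1/12, RHS = -11/12), but it's lexicographically larger.

Answer: (u, v) = (1, 1)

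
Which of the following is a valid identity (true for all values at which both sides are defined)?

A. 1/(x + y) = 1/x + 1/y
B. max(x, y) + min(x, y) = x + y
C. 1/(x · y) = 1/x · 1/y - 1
A: fails at (4, 4) — LHS = 1/8, RHS = 1/2.
B: holds — e.g. at (0, 1), both sides equal 1.
C: fails at (2, 2) — LHS = 1/4, RHS = -3/4.

Answer: B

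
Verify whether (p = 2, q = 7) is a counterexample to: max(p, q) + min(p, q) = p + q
Substituting p = 2, q = 7:
LHS = max(2, 7) + min(2, 7) = 9
RHS = 2 + 7 = 9

The sides agree, so this pair does not disprove the claim.

Answer: No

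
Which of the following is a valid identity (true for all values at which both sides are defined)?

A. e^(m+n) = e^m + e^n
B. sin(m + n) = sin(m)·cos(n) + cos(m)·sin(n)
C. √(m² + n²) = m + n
A: fails at (1, 3) — LHS = e^4 ≈ 54.6, RHS = e + e^3 ≈ 22.8.
B: holds — e.g. at (2, 4), both sides equal sin(6) ≈ -0.2794.
C: fails at (1, 4) — LHS = √(17) ≈ 4.123, RHS = 5.

Answer: B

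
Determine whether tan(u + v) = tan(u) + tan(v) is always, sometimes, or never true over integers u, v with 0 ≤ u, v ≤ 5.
Sometimes true

It holds at (u, v) = (5, 0) (both sides equal tan(5) ≈ -3.381), but fails at (u, v) = (5, 1) (LHS = tan(6) ≈ -0.291, RHS = tan(5) + tan(1) ≈ -1.823).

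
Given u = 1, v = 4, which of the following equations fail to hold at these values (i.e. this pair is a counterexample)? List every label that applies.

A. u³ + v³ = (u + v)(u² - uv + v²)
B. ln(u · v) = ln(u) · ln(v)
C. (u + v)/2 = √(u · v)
Evaluating each claim at the given values:
A. LHS = 65, RHS = 65 → holds here (LHS = RHS)
B. LHS = ln(4) ≈ 1.386, RHS = 0 → fails here (LHS ≠ RHS)
C. LHS = 5/2, RHS = 2 → fails here (LHS ≠ RHS)

Answer: B, C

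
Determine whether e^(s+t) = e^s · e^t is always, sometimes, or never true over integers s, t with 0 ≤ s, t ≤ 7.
Always true

The identity holds for every pair in the range. For instance at (s, t) = (2, 5): both sides equal e^7 ≈ 1097.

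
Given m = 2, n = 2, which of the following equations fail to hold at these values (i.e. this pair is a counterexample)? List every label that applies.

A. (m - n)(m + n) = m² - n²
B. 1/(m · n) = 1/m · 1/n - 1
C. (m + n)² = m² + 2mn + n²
B

Evaluating each claim at the given values:
A. LHS = 0, RHS = 0 → holds here (LHS = RHS)
B. LHS = 1/4, RHS = -3/4 → fails here (LHS ≠ RHS)
C. LHS = 16, RHS = 16 → holds here (LHS = RHS)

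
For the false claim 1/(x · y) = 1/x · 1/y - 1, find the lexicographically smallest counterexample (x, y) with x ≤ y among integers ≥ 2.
(x, y) = (2, 2)

Substituting (2, 2) into the claim:
LHS = 1/(2 · 2) = 1/4
RHS = 1/2 · 1/2 - 1 = -3/4

Since LHS ≠ RHS, this pair disproves the claim, and no lexicographically smaller pair (x ≤ y, integers ≥ 2) does.

For instance (6, 7) is also a counterexample (LHS = 1/42, RHS = -41/42), but it's lexicographically larger.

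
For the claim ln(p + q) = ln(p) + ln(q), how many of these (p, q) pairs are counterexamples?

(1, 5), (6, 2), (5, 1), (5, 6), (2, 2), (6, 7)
5

Testing each pair:
(1, 5): LHS = ln(6) ≈ 1.792, RHS = ln(5) ≈ 1.609 → counterexample
(6, 2): LHS = ln(8) ≈ 2.079, RHS = ln(2) + ln(6) ≈ 2.485 → counterexample
(5, 1): LHS = ln(6) ≈ 1.792, RHS = ln(5) ≈ 1.609 → counterexample
(5, 6): LHS = ln(11) ≈ 2.398, RHS = ln(5) + ln(6) ≈ 3.401 → counterexample
(2, 2): LHS = ln(4) ≈ 1.386, RHS = 2·ln(2) ≈ 1.386 → satisfies claim
(6, 7): LHS = ln(13) ≈ 2.565, RHS = ln(6) + ln(7) ≈ 3.738 → counterexample

That makes 5 counterexamples.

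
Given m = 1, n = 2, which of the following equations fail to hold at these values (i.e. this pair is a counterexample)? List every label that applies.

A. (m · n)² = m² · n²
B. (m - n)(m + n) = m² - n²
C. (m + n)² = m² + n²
Evaluating each claim at the given values:
A. LHS = 4, RHS = 4 → holds here (LHS = RHS)
B. LHS = -3, RHS = -3 → holds here (LHS = RHS)
C. LHS = 9, RHS = 5 → fails here (LHS ≠ RHS)

Answer: C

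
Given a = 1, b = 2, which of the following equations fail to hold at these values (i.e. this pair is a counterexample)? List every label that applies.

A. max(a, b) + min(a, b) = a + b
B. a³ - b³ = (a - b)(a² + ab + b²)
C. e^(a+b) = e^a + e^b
Evaluating each claim at the given values:
A. LHS = 3, RHS = 3 → holds here (LHS = RHS)
B. LHS = -7, RHS = -7 → holds here (LHS = RHS)
C. LHS = e^3 ≈ 20.09, RHS = e + e^2 ≈ 10.11 → fails here (LHS ≠ RHS)

Answer: C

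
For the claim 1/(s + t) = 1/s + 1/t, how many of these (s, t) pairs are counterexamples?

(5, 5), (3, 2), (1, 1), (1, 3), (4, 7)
Testing each pair:
(5, 5): LHS = 1/10, RHS = 2/5 → counterexample
(3, 2): LHS = 1/5, RHS = 5/6 → counterexample
(1, 1): LHS = 1/2, RHS = 2 → counterexample
(1, 3): LHS = 1/4, RHS = 4/3 → counterexample
(4, 7): LHS = 1/11, RHS = 11/28 → counterexample

That makes 5 counterexamples.

Answer: 5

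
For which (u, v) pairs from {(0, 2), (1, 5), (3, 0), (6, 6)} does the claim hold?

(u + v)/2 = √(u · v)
(6, 6)

Testing each pair:
(0, 2): LHS = 1, RHS = 0 → fails
(1, 5): LHS = 3, RHS = √(5) ≈ 2.236 → fails
(3, 0): LHS = 3/2, RHS = 0 → fails
(6, 6): LHS = 6, RHS = 6 → holds

1 of 4 pairs satisfies the claim.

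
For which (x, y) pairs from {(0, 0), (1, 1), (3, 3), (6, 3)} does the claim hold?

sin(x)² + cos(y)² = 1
Testing each pair:
(0, 0): LHS = 1, RHS = 1 → holds
(1, 1): LHS = cos(1)² + sin(1)² = 1, RHS = 1 → holds
(3, 3): LHS = sin(3)² + cos(3)² = 1, RHS = 1 → holds
(6, 3): LHS = sin(6)² + cos(3)² ≈ 1.058, RHS = 1 → fails

3 of 4 pairs satisfy the claim.

Answer: (0, 0), (1, 1), (3, 3)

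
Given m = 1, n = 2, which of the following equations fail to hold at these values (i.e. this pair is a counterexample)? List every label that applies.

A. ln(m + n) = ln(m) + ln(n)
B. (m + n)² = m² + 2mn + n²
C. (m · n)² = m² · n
A, C

Evaluating each claim at the given values:
A. LHS = ln(3) ≈ 1.099, RHS = ln(2) ≈ 0.6931 → fails here (LHS ≠ RHS)
B. LHS = 9, RHS = 9 → holds here (LHS = RHS)
C. LHS = 4, RHS = 2 → fails here (LHS ≠ RHS)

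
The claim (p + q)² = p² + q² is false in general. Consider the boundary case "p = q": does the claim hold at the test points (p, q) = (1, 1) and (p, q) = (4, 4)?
No, fails at both test points

At (1, 1): LHS = 4 ≠ RHS = 2
At (4, 4): LHS = 64 ≠ RHS = 32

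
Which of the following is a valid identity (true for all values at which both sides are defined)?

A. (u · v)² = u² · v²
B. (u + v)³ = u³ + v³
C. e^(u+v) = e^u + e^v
A: holds — e.g. at (0, 1), both sides equal 0.
B: fails at (1, 1) — LHS = 8, RHS = 2.
C: fails at (4, 6) — LHS = e^10 ≈ 22026.5, RHS = e^4 + e^6 ≈ 458.

Answer: A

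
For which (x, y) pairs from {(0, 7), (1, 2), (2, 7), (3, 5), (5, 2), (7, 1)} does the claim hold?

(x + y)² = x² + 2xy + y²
Testing each pair:
(0, 7): LHS = 49, RHS = 49 → holds
(1, 2): LHS = 9, RHS = 9 → holds
(2, 7): LHS = 81, RHS = 81 → holds
(3, 5): LHS = 64, RHS = 64 → holds
(5, 2): LHS = 49, RHS = 49 → holds
(7, 1): LHS = 64, RHS = 64 → holds

Every pair satisfies the claim.

Answer: All pairs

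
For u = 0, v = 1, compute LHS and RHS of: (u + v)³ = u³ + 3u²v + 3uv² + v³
LHS = (0 + 1)³ = 1
RHS = 0³ + 3·0²·1 + 3·0·1² + 1³ = 1

LHS = RHS: the two sides agree.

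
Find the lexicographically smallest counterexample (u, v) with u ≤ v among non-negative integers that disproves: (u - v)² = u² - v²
Substituting (0, 1) into the claim:
LHS = (0 - 1)² = 1
RHS = 0² - 1² = -1

Since LHS ≠ RHS, this pair disproves the claim, and no lexicographically smaller pair (u ≤ v, non-negative integers) does.

For instance (3, 7) is also a counterexample (LHS = 16, RHS = -40), but it's lexicographically larger.

Answer: (u, v) = (0, 1)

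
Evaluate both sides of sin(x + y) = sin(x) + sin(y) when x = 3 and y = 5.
LHS = sin(3 + 5) = sin(8) ≈ 0.9894
RHS = sin(3) + sin(5) ≈ -0.8178

LHS ≠ RHS (they differ by about 1.807), so the equation does not hold here.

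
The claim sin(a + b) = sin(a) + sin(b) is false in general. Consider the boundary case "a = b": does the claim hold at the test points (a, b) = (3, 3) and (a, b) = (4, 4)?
At (3, 3): LHS = sin(6) ≈ -0.2794 ≠ RHS = 2·sin(3) ≈ 0.2822
At (4, 4): LHS = sin(8) ≈ 0.9894 ≠ RHS = 2·sin(4) ≈ -1.514

Answer: No, fails at both test points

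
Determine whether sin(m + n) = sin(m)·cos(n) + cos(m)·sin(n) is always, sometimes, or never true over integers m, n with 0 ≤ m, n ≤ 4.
The identity holds for every pair in the range. For instance at (m, n) = (2, 2): both sides equal sin(4) ≈ -0.7568.

Answer: Always true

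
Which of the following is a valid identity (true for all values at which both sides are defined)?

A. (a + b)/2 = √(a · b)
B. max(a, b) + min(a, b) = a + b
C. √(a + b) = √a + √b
B

A: fails at (0, 1) — LHS = 1/2, RHS = 0.
B: holds — e.g. at (4, 5), both sides equal 9.
C: fails at (4, 4) — LHS = 2·√(2) ≈ 2.828, RHS = 4.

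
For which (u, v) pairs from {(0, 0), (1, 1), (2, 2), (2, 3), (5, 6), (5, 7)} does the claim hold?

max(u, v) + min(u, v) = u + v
All pairs

Testing each pair:
(0, 0): LHS = 0, RHS = 0 → holds
(1, 1): LHS = 2, RHS = 2 → holds
(2, 2): LHS = 4, RHS = 4 → holds
(2, 3): LHS = 5, RHS = 5 → holds
(5, 6): LHS = 11, RHS = 11 → holds
(5, 7): LHS = 12, RHS = 12 → holds

Every pair satisfies the claim.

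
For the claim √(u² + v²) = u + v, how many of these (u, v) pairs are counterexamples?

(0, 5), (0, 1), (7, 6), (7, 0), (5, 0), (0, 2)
1

Testing each pair:
(0, 5): LHS = 5, RHS = 5 → satisfies claim
(0, 1): LHS = 1, RHS = 1 → satisfies claim
(7, 6): LHS = √(85) ≈ 9.22, RHS = 13 → counterexample
(7, 0): LHS = 7, RHS = 7 → satisfies claim
(5, 0): LHS = 5, RHS = 5 → satisfies claim
(0, 2): LHS = 2, RHS = 2 → satisfies claim

That makes 1 counterexample.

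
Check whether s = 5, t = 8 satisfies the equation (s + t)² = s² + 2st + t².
Holds

Substituting s = 5, t = 8:

LHS = (5 + 8)² = 169
RHS = 5² + 2·5·8 + 8² = 169

LHS = RHS, so the equation holds at this point.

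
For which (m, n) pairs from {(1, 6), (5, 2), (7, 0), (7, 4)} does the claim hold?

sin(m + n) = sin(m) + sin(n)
Testing each pair:
(1, 6): LHS = sin(7) ≈ 0.657, RHS = sin(6) + sin(1) ≈ 0.5621 → fails
(5, 2): LHS = sin(7) ≈ 0.657, RHS = sin(5) + sin(2) ≈ -0.04963 → fails
(7, 0): LHS = sin(7) ≈ 0.657, RHS = sin(7) ≈ 0.657 → holds
(7, 4): LHS = sin(11) ≈ -1, RHS = sin(4) + sin(7) ≈ -0.09982 → fails

1 of 4 pairs satisfies the claim.

Answer: (7, 0)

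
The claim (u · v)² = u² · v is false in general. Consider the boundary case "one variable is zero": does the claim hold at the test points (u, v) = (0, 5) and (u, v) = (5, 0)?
At (0, 5): LHS = 0, RHS = 0 → equal
At (5, 0): LHS = 0, RHS = 0 → equal

So the claim does hold at both of these boundary points, even though it is not an identity.

Answer: Yes, holds at both test points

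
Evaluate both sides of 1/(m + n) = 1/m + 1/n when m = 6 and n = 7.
LHS = 1/(6 + 7) = 1/13
RHS = 1/6 + 1/7 = 13/42

LHS ≠ RHS, so the equation does not hold here.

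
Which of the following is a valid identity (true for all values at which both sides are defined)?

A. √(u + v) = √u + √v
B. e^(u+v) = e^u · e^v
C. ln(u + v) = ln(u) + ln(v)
B

A: fails at (2, 2) — LHS = 2, RHS = 2·√(2) ≈ 2.828.
B: holds — e.g. at (4, 4), both sides equal e^8 ≈ 2981.
C: fails at (4, 6) — LHS = ln(10) ≈ 2.303, RHS = ln(4) + ln(6) ≈ 3.178.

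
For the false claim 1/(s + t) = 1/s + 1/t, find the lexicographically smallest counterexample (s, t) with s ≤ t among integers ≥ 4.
(s, t) = (4, 4)

Substituting (4, 4) into the claim:
LHS = 1/(4 + 4) = 1/8
RHS = 1/4 + 1/4 = 1/2

Since LHS ≠ RHS, this pair disproves the claim, and no lexicographically smaller pair (s ≤ t, integers ≥ 4) does.

For instance (10, 11) is also a counterexample (LHS = 1/21, RHS = 21/110), but it's lexicographically larger.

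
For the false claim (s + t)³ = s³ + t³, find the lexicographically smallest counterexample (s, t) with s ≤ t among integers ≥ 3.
(s, t) = (3, 3)

Substituting (3, 3) into the claim:
LHS = (3 + 3)³ = 216
RHS = 3³ + 3³ = 54

Since LHS ≠ RHS, this pair disproves the claim, and no lexicographically smaller pair (s ≤ t, integers ≥ 3) does.

For instance (5, 7) is also a counterexample (LHS = 1728, RHS = 468), but it's lexicographically larger.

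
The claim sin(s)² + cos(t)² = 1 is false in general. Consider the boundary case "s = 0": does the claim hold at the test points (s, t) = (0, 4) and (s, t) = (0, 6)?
At (0, 4): LHS = cos(4)² ≈ 0.4272 ≠ RHS = 1
At (0, 6): LHS = cos(6)² ≈ 0.9219 ≠ RHS = 1

Answer: No, fails at both test points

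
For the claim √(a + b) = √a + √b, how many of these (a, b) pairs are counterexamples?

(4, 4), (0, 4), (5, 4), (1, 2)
3

Testing each pair:
(4, 4): LHS = 2·√(2) ≈ 2.828, RHS = 4 → counterexample
(0, 4): LHS = 2, RHS = 2 → satisfies claim
(5, 4): LHS = 3, RHS = 2 + √(5) ≈ 4.236 → counterexample
(1, 2): LHS = √(3) ≈ 1.732, RHS = 1 + √(2) ≈ 2.414 → counterexample

That makes 3 counterexamples.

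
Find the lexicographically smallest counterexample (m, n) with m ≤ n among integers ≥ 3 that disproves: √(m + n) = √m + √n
(m, n) = (3, 3)

Substituting (3, 3) into the claim:
LHS = √(3 + 3) = √(6) ≈ 2.449
RHS = √3 + √3 = 2·√(3) ≈ 3.464

Since LHS ≠ RHS, this pair disproves the claim, and no lexicographically smaller pair (m ≤ n, integers ≥ 3) does.

For instance (8, 9) is also a counterexample (LHS = √(17) ≈ 4.123, RHS = 2·√(2) + 3 ≈ 5.828), but it's lexicographically larger.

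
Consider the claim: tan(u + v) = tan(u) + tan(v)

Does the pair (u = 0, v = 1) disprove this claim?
Substituting u = 0, v = 1:
LHS = tan(0 + 1) = tan(1) ≈ 1.557
RHS = tan(0) + tan(1) = tan(1) ≈ 1.557

The sides agree, so this pair does not disprove the claim.

Answer: No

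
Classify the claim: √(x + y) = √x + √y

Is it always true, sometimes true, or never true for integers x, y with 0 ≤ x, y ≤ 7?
Sometimes true

It holds at (x, y) = (0, 1) (both sides equal 1), but fails at (x, y) = (2, 7) (LHS = 3, RHS = √(2) + √(7) ≈ 4.06).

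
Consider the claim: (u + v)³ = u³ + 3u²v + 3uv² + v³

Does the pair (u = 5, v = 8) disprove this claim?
Substituting u = 5, v = 8:
LHS = (5 + 8)³ = 2197
RHS = 5³ + 3·5²·8 + 3·5·8² + 8³ = 2197

The sides agree, so this pair does not disprove the claim.

Answer: No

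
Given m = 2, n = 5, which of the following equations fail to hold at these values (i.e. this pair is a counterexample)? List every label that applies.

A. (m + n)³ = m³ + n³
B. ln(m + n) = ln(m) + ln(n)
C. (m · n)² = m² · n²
Evaluating each claim at the given values:
A. LHS = 343, RHS = 133 → fails here (LHS ≠ RHS)
B. LHS = ln(7) ≈ 1.946, RHS = ln(2) + ln(5) ≈ 2.303 → fails here (LHS ≠ RHS)
C. LHS = 100, RHS = 100 → holds here (LHS = RHS)

Answer: A, B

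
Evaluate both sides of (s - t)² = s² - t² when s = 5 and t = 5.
LHS = (5 - 5)² = 0
RHS = 5² - 5² = 0

LHS = RHS: the two sides agree.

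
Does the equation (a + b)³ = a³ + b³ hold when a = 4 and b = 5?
Fails

Substituting a = 4, b = 5:

LHS = (4 + 5)³ = 729
RHS = 4³ + 5³ = 189

LHS ≠ RHS, so the equation does not hold at this point.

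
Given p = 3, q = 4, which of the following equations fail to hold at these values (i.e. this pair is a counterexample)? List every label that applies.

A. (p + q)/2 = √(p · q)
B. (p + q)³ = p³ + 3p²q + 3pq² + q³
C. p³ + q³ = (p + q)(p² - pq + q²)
Evaluating each claim at the given values:
A. LHS = 7/2, RHS = 2·√(3) ≈ 3.464 → fails here (LHS ≠ RHS)
B. LHS = 343, RHS = 343 → holds here (LHS = RHS)
C. LHS = 91, RHS = 91 → holds here (LHS = RHS)

Answer: A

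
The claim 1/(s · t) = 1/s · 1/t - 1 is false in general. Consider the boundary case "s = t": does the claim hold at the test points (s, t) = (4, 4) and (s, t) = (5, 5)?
At (4, 4): LHS = 1/16 ≠ RHS = -15/16
At (5, 5): LHS = 1/25 ≠ RHS = -24/25

Answer: No, fails at both test points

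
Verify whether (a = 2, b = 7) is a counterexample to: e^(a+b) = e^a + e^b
Substituting a = 2, b = 7:
LHS = e^(2+7) = e^9 ≈ 8103
RHS = e^2 + e^7 ≈ 1104

Since LHS ≠ RHS, this pair disproves the claim.

Answer: Yes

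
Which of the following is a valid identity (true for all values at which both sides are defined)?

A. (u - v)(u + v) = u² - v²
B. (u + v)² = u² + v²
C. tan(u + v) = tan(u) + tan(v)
A: holds — e.g. at (2, 2), both sides equal 0.
B: fails at (1, 4) — LHS = 25, RHS = 17.
C: fails at (3, 4) — LHS = tan(7) ≈ 0.8714, RHS = tan(3) + tan(4) ≈ 1.015.

Answer: A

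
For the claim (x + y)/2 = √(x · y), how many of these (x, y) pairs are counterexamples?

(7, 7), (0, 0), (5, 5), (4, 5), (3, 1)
Testing each pair:
(7, 7): LHS = 7, RHS = 7 → satisfies claim
(0, 0): LHS = 0, RHS = 0 → satisfies claim
(5, 5): LHS = 5, RHS = 5 → satisfies claim
(4, 5): LHS = 9/2, RHS = 2·√(5) ≈ 4.472 → counterexample
(3, 1): LHS = 2, RHS = √(3) ≈ 1.732 → counterexample

That makes 2 counterexamples.

Answer: 2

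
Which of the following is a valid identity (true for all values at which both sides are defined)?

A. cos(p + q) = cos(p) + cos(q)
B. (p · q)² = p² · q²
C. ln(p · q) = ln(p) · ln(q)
A: fails at (4, 5) — LHS = cos(9) ≈ -0.9111, RHS = cos(4) + cos(5) ≈ -0.37.
B: holds — e.g. at (1, 3), both sides equal 9.
C: fails at (2, 2) — LHS = ln(4) ≈ 1.386, RHS = ln(2)² ≈ 0.4805.

Answer: B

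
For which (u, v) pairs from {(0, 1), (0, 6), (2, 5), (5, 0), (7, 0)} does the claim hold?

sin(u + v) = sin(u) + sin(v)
(0, 1), (0, 6), (5, 0), (7, 0)

Testing each pair:
(0, 1): LHS = sin(1) ≈ 0.8415, RHS = sin(1) ≈ 0.8415 → holds
(0, 6): LHS = sin(6) ≈ -0.2794, RHS = sin(6) ≈ -0.2794 → holds
(2, 5): LHS = sin(7) ≈ 0.657, RHS = sin(5) + sin(2) ≈ -0.04963 → fails
(5, 0): LHS = sin(5) ≈ -0.9589, RHS = sin(5) ≈ -0.9589 → holds
(7, 0): LHS = sin(7) ≈ 0.657, RHS = sin(7) ≈ 0.657 → holds

4 of 5 pairs satisfy the claim.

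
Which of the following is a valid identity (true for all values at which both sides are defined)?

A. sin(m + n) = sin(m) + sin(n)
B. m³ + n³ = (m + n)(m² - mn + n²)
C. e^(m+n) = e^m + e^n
B

A: fails at (1, 3) — LHS = sin(4) ≈ -0.7568, RHS = sin(3) + sin(1) ≈ 0.9826.
B: holds — e.g. at (1, 4), both sides equal 65.
C: fails at (2, 5) — LHS = e^7 ≈ 1097, RHS = e^2 + e^5 ≈ 155.8.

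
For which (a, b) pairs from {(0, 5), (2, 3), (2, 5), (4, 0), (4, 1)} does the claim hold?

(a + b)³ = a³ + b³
Testing each pair:
(0, 5): LHS = 125, RHS = 125 → holds
(2, 3): LHS = 125, RHS = 35 → fails
(2, 5): LHS = 343, RHS = 133 → fails
(4, 0): LHS = 64, RHS = 64 → holds
(4, 1): LHS = 125, RHS = 65 → fails

2 of 5 pairs satisfy the claim.

Answer: (0, 5), (4, 0)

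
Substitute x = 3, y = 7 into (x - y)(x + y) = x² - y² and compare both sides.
LHS = (3 - 7)(3 + 7) = -40
RHS = 3² - 7² = -40

LHS = RHS: the two sides agree.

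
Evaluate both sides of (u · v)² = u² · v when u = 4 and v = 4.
LHS = (4 · 4)² = 256
RHS = 4² · 4 = 64

LHS ≠ RHS, so the equation does not hold here.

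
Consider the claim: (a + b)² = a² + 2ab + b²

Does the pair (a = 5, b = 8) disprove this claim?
Substituting a = 5, b = 8:
LHS = (5 + 8)² = 169
RHS = 5² + 2·5·8 + 8² = 169

The sides agree, so this pair does not disprove the claim.

Answer: No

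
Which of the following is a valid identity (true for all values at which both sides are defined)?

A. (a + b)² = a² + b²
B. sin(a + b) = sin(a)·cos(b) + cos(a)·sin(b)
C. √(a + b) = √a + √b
B

A: fails at (4, 5) — LHS = 81, RHS = 41.
B: holds — e.g. at (5, 8), both sides equal sin(13) ≈ 0.4202.
C: fails at (4, 4) — LHS = 2·√(2) ≈ 2.828, RHS = 4.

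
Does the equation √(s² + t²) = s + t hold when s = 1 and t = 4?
Substituting s = 1, t = 4:

LHS = √(1² + 4²) = √(17) ≈ 4.123
RHS = 1 + 4 = 5

LHS ≠ RHS, so the equation does not hold at this point.

Answer: Fails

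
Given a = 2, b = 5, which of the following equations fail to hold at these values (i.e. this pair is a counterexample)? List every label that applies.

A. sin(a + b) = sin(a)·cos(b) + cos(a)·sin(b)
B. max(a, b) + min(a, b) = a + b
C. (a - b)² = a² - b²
C

Evaluating each claim at the given values:
A. LHS = sin(7) ≈ 0.657, RHS = sin(2)·cos(5) + sin(5)·cos(2) ≈ 0.657 → holds here (LHS = RHS)
B. LHS = 7, RHS = 7 → holds here (LHS = RHS)
C. LHS = 9, RHS = -21 → fails here (LHS ≠ RHS)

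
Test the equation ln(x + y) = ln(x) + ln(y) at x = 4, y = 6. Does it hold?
Substituting x = 4, y = 6:

LHS = ln(4 + 6) = ln(10) ≈ 2.303
RHS = ln(4) + ln(6) ≈ 3.178

LHS ≠ RHS, so the equation does not hold at this point.

Answer: Fails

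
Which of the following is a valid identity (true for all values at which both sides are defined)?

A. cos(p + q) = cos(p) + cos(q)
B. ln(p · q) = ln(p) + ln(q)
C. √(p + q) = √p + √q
B

A: fails at (1, 5) — LHS = cos(6) ≈ 0.9602, RHS = cos(5) + cos(1) ≈ 0.824.
B: holds — e.g. at (2, 2), both sides equal ln(4) ≈ 1.386.
C: fails at (4, 6) — LHS = √(10) ≈ 3.162, RHS = 2 + √(6) ≈ 4.449.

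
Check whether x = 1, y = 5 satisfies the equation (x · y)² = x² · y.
Substituting x = 1, y = 5:

LHS = (1 · 5)² = 25
RHS = 1² · 5 = 5

LHS ≠ RHS, so the equation does not hold at this point.

Answer: Fails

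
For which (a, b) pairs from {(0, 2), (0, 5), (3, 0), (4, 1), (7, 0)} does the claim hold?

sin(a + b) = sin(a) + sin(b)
(0, 2), (0, 5), (3, 0), (7, 0)

Testing each pair:
(0, 2): LHS = sin(2) ≈ 0.9093, RHS = sin(2) ≈ 0.9093 → holds
(0, 5): LHS = sin(5) ≈ -0.9589, RHS = sin(5) ≈ -0.9589 → holds
(3, 0): LHS = sin(3) ≈ 0.1411, RHS = sin(3) ≈ 0.1411 → holds
(4, 1): LHS = sin(5) ≈ -0.9589, RHS = sin(4) + sin(1) ≈ 0.08467 → fails
(7, 0): LHS = sin(7) ≈ 0.657, RHS = sin(7) ≈ 0.657 → holds

4 of 5 pairs satisfy the claim.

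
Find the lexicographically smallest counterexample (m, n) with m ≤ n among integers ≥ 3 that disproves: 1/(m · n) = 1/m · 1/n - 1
(m, n) = (3, 3)

Substituting (3, 3) into the claim:
LHS = 1/(3 · 3) = 1/9
RHS = 1/3 · 1/3 - 1 = -8/9

Since LHS ≠ RHS, this pair disproves the claim, and no lexicographically smaller pair (m ≤ n, integers ≥ 3) does.

For instance (3, 8) is also a counterexample (LHS = 1/24, RHS = -23/24), but it's lexicographically larger.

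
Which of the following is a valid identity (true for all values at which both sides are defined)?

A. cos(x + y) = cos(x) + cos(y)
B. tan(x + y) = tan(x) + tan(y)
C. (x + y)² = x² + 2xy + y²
C

A: fails at (2, 7) — LHS = cos(9) ≈ -0.9111, RHS = cos(2) + cos(7) ≈ 0.3378.
B: fails at (1, 5) — LHS = tan(6) ≈ -0.291, RHS = tan(5) + tan(1) ≈ -1.823.
C: holds — e.g. at (3, 5), both sides equal 64.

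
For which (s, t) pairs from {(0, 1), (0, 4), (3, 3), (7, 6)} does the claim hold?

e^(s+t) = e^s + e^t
None

Testing each pair:
(0, 1): LHS = e ≈ 2.718, RHS = 1 + e ≈ 3.718 → fails
(0, 4): LHS = e^4 ≈ 54.6, RHS = 1 + e^4 ≈ 55.6 → fails
(3, 3): LHS = e^6 ≈ 403.4, RHS = 2·e^3 ≈ 40.17 → fails
(7, 6): LHS = e^13 ≈ 442413.4, RHS = e^6 + e^7 ≈ 1500 → fails

No pair satisfies the claim.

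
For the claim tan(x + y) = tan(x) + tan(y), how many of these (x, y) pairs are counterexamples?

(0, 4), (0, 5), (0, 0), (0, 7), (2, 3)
Testing each pair:
(0, 4): LHS = tan(4) ≈ 1.158, RHS = tan(4) ≈ 1.158 → satisfies claim
(0, 5): LHS = tan(5) ≈ -3.381, RHS = tan(5) ≈ -3.381 → satisfies claim
(0, 0): LHS = 0, RHS = 0 → satisfies claim
(0, 7): LHS = tan(7) ≈ 0.8714, RHS = tan(7) ≈ 0.8714 → satisfies claim
(2, 3): LHS = tan(5) ≈ -3.381, RHS = tan(2) + tan(3) ≈ -2.328 → counterexample

That makes 1 counterexample.

Answer: 1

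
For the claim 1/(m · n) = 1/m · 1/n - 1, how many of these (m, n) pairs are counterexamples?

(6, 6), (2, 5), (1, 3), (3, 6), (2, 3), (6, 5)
Testing each pair:
(6, 6): LHS = 1/36, RHS = -35/36 → counterexample
(2, 5): LHS = 1/10, RHS = -9/10 → counterexample
(1, 3): LHS = 1/3, RHS = -2/3 → counterexample
(3, 6): LHS = 1/18, RHS = -17/18 → counterexample
(2, 3): LHS = 1/6, RHS = -5/6 → counterexample
(6, 5): LHS = 1/30, RHS = -29/30 → counterexample

That makes 6 counterexamples.

Answer: 6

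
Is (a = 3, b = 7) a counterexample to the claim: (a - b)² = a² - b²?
Yes

Substituting a = 3, b = 7:
LHS = (3 - 7)² = 16
RHS = 3² - 7² = -40

Since LHS ≠ RHS, this pair disproves the claim.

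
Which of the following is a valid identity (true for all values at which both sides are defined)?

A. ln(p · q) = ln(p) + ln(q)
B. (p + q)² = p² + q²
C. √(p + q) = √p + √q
A

A: holds — e.g. at (2, 5), both sides equal ln(10) ≈ 2.303.
B: fails at (4, 4) — LHS = 64, RHS = 32.
C: fails at (4, 6) — LHS = √(10) ≈ 3.162, RHS = 2 + √(6) ≈ 4.449.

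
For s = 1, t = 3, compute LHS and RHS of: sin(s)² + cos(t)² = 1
LHS = sin(1)² + cos(3)² ≈ 1.688
RHS = 1

LHS ≠ RHS (they differ by about 0.6882), so the equation does not hold here.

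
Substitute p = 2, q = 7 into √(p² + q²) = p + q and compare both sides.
LHS = √(2² + 7²) = √(53) ≈ 7.28
RHS = 2 + 7 = 9

LHS ≠ RHS (they differ by about 1.72), so the equation does not hold here.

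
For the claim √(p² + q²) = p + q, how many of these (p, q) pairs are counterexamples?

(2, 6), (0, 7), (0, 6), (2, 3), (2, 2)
3

Testing each pair:
(2, 6): LHS = 2·√(10) ≈ 6.325, RHS = 8 → counterexample
(0, 7): LHS = 7, RHS = 7 → satisfies claim
(0, 6): LHS = 6, RHS = 6 → satisfies claim
(2, 3): LHS = √(13) ≈ 3.606, RHS = 5 → counterexample
(2, 2): LHS = 2·√(2) ≈ 2.828, RHS = 4 → counterexample

That makes 3 counterexamples.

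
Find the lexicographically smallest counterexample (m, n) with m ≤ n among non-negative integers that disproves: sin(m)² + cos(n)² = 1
(m, n) = (0, 1)

At (0, 0): both sides equal 1, so it holds there.

Substituting (0, 1) into the claim:
LHS = sin(0)² + cos(1)² = cos(1)² ≈ 0.2919
RHS = 1

Since LHS ≠ RHS, this pair disproves the claim, and no lexicographically smaller pair (m ≤ n, non-negative integers) does.

For instance (3, 7) is also a counterexample (LHS = sin(3)² + cos(7)² ≈ 0.5883, RHS = 1), but it's lexicographically larger.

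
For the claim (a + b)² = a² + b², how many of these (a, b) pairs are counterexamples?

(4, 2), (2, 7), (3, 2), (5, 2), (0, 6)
4

Testing each pair:
(4, 2): LHS = 36, RHS = 20 → counterexample
(2, 7): LHS = 81, RHS = 53 → counterexample
(3, 2): LHS = 25, RHS = 13 → counterexample
(5, 2): LHS = 49, RHS = 29 → counterexample
(0, 6): LHS = 36, RHS = 36 → satisfies claim

That makes 4 counterexamples.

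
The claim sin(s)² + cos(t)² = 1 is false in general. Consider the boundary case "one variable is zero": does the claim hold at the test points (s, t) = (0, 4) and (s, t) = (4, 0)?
No, fails at both test points

At (0, 4): LHS = cos(4)² ≈ 0.4272 ≠ RHS = 1
At (4, 0): LHS = sin(4)² + 1 ≈ 1.573 ≠ RHS = 1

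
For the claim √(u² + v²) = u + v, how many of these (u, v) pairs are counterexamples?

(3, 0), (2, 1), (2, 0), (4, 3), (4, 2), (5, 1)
4

Testing each pair:
(3, 0): LHS = 3, RHS = 3 → satisfies claim
(2, 1): LHS = √(5) ≈ 2.236, RHS = 3 → counterexample
(2, 0): LHS = 2, RHS = 2 → satisfies claim
(4, 3): LHS = 5, RHS = 7 → counterexample
(4, 2): LHS = 2·√(5) ≈ 4.472, RHS = 6 → counterexample
(5, 1): LHS = √(26) ≈ 5.099, RHS = 6 → counterexample

That makes 4 counterexamples.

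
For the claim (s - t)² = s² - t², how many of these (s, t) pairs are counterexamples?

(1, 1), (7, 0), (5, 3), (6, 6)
1

Testing each pair:
(1, 1): LHS = 0, RHS = 0 → satisfies claim
(7, 0): LHS = 49, RHS = 49 → satisfies claim
(5, 3): LHS = 4, RHS = 16 → counterexample
(6, 6): LHS = 0, RHS = 0 → satisfies claim

That makes 1 counterexample.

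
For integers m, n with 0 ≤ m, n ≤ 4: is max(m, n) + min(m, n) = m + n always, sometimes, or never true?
The identity holds for every pair in the range. For instance at (m, n) = (2, 3): both sides equal 5.

Answer: Always true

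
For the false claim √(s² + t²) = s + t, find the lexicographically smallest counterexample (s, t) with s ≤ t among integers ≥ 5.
(s, t) = (5, 5)

Substituting (5, 5) into the claim:
LHS = √(5² + 5²) = 5·√(2) ≈ 7.071
RHS = 5 + 5 = 10

Since LHS ≠ RHS, this pair disproves the claim, and no lexicographically smaller pair (s ≤ t, integers ≥ 5) does.

For instance (5, 9) is also a counterexample (LHS = √(106) ≈ 10.3, RHS = 14), but it's lexicographically larger.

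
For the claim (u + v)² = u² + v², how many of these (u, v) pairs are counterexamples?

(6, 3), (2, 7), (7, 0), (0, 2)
Testing each pair:
(6, 3): LHS = 81, RHS = 45 → counterexample
(2, 7): LHS = 81, RHS = 53 → counterexample
(7, 0): LHS = 49, RHS = 49 → satisfies claim
(0, 2): LHS = 4, RHS = 4 → satisfies claim

That makes 2 counterexamples.

Answer: 2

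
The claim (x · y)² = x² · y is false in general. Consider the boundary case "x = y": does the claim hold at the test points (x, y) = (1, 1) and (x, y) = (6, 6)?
Only at (1, 1)

At (1, 1): LHS = 1, RHS = 1 → equal
At (6, 6): LHS = 1296 ≠ RHS = 216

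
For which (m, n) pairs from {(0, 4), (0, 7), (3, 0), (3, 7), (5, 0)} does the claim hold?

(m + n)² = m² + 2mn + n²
All pairs

Testing each pair:
(0, 4): LHS = 16, RHS = 16 → holds
(0, 7): LHS = 49, RHS = 49 → holds
(3, 0): LHS = 9, RHS = 9 → holds
(3, 7): LHS = 100, RHS = 100 → holds
(5, 0): LHS = 25, RHS = 25 → holds

Every pair satisfies the claim.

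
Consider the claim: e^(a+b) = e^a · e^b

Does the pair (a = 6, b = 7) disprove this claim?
Substituting a = 6, b = 7:
LHS = e^(6+7) = e^13 ≈ 442413.4
RHS = e^6 · e^7 = e^13 ≈ 442413.4

The sides agree, so this pair does not disprove the claim.

Answer: No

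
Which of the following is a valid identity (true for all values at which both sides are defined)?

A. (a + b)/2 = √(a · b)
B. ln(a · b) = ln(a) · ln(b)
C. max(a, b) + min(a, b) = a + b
C

A: fails at (1, 2) — LHS = 3/2, RHS = √(2) ≈ 1.414.
B: fails at (3, 4) — LHS = ln(12) ≈ 2.485, RHS = ln(3)·ln(4) ≈ 1.523.
C: holds — e.g. at (1, 5), both sides equal 6.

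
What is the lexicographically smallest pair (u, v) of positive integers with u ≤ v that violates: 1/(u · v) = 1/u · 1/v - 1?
(u, v) = (1, 1)

Substituting (1, 1) into the claim:
LHS = 1/(1 · 1) = 1
RHS = 1/1 · 1/1 - 1 = 0

Since LHS ≠ RHS, this pair disproves the claim, and no lexicographically smaller pair (u ≤ v, positive integers) does.

For instance (1, 3) is also a counterexample (LHS = 1/3, RHS = -2/3), but it's lexicographically larger.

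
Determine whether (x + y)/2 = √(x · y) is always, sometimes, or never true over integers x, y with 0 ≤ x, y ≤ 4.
It holds at (x, y) = (4, 4) (both sides equal 4), but fails at (x, y) = (2, 0) (LHS = 1, RHS = 0).

Answer: Sometimes true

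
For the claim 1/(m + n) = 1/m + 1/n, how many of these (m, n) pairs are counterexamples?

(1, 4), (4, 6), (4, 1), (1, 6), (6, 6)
Testing each pair:
(1, 4): LHS = 1/5, RHS = 5/4 → counterexample
(4, 6): LHS = 1/10, RHS = 5/12 → counterexample
(4, 1): LHS = 1/5, RHS = 5/4 → counterexample
(1, 6): LHS = 1/7, RHS = 7/6 → counterexample
(6, 6): LHS = 1/12, RHS = 1/3 → counterexample

That makes 5 counterexamples.

Answer: 5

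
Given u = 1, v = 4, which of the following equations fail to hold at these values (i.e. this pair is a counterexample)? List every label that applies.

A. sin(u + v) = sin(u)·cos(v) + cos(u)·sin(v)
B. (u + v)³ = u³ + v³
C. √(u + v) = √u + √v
Evaluating each claim at the given values:
A. LHS = sin(5) ≈ -0.9589, RHS = sin(1)·cos(4) + sin(4)·cos(1) ≈ -0.9589 → holds here (LHS = RHS)
B. LHS = 125, RHS = 65 → fails here (LHS ≠ RHS)
C. LHS = √(5) ≈ 2.236, RHS = 3 → fails here (LHS ≠ RHS)

Answer: B, C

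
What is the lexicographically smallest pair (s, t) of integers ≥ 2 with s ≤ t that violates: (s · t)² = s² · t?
Substituting (2, 2) into the claim:
LHS = (2 · 2)² = 16
RHS = 2² · 2 = 8

Since LHS ≠ RHS, this pair disproves the claim, and no lexicographically smaller pair (s ≤ t, integers ≥ 2) does.

For instance (6, 6) is also a counterexample (LHS = 1296, RHS = 216), but it's lexicographically larger.

Answer: (s, t) = (2, 2)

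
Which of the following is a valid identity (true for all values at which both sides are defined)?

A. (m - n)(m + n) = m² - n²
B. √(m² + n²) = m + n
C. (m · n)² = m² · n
A: holds — e.g. at (2, 2), both sides equal 0.
B: fails at (6, 7) — LHS = √(85) ≈ 9.22, RHS = 13.
C: fails at (4, 4) — LHS = 256, RHS = 64.

Answer: A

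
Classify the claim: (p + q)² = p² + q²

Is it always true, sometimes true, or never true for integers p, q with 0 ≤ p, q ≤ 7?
Sometimes true

It holds at (p, q) = (7, 0) (both sides equal 49), but fails at (p, q) = (6, 7) (LHS = 169, RHS = 85).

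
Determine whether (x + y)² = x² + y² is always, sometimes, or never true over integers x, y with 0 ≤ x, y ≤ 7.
It holds at (x, y) = (0, 7) (both sides equal 49), but fails at (x, y) = (4, 4) (LHS = 64, RHS = 32).

Answer: Sometimes true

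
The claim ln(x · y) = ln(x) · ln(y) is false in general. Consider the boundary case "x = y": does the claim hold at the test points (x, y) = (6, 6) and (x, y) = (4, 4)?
No, fails at both test points

At (6, 6): LHS = ln(36) ≈ 3.584 ≠ RHS = ln(6)² ≈ 3.21
At (4, 4): LHS = ln(16) ≈ 2.773 ≠ RHS = ln(4)² ≈ 1.922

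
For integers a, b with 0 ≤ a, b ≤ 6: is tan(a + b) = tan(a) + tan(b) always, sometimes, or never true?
It holds at (a, b) = (0, 1) (both sides equal tan(1) ≈ 1.557), but fails at (a, b) = (3, 3) (LHS = tan(6) ≈ -0.291, RHS = 2·tan(3) ≈ -0.2851).

Answer: Sometimes true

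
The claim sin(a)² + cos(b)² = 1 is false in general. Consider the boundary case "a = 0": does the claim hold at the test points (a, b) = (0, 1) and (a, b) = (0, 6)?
No, fails at both test points

At (0, 1): LHS = cos(1)² ≈ 0.2919 ≠ RHS = 1
At (0, 6): LHS = cos(6)² ≈ 0.9219 ≠ RHS = 1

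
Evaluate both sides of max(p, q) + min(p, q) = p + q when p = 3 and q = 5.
LHS = max(3, 5) + min(3, 5) = 8
RHS = 3 + 5 = 8

LHS = RHS: the two sides agree.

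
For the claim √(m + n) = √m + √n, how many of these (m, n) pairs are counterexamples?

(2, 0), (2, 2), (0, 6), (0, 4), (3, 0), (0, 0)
1

Testing each pair:
(2, 0): LHS = √(2) ≈ 1.414, RHS = √(2) ≈ 1.414 → satisfies claim
(2, 2): LHS = 2, RHS = 2·√(2) ≈ 2.828 → counterexample
(0, 6): LHS = √(6) ≈ 2.449, RHS = √(6) ≈ 2.449 → satisfies claim
(0, 4): LHS = 2, RHS = 2 → satisfies claim
(3, 0): LHS = √(3) ≈ 1.732, RHS = √(3) ≈ 1.732 → satisfies claim
(0, 0): LHS = 0, RHS = 0 → satisfies claim

That makes 1 counterexample.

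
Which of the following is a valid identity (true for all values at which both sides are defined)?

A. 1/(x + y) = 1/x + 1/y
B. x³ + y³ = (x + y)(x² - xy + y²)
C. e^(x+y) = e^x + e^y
A: fails at (1, 2) — LHS = 1/3, RHS = 3/2.
B: holds — e.g. at (3, 5), both sides equal 152.
C: fails at (4, 5) — LHS = e^9 ≈ 8103, RHS = e^4 + e^5 ≈ 203.

Answer: B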